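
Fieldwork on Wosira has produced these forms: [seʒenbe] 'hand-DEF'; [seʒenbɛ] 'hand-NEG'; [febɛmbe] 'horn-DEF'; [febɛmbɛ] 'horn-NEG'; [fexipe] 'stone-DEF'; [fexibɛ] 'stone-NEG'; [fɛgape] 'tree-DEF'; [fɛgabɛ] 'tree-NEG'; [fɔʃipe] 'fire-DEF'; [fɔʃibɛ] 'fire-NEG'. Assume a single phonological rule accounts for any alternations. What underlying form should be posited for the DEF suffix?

The DEF suffix surfaces as [-be] and [-pe], depending on the final segment of the stem.
By contrast the NEG suffix keeps its initial [b] throughout — that segment must be underlying.
The DEF suffix is therefore /-pe/ underlyingly, with post-nasal voicing: voiceless stops become voiced after a nasal.

/-pe/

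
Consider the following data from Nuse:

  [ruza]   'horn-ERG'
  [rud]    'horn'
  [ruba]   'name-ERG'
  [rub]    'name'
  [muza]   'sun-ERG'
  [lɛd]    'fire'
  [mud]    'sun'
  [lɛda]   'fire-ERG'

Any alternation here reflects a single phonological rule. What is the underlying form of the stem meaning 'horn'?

'horn' shows [d] ~ [z] at the end of the stem ([rud] vs [ruza]).
The stem 'fire' ([lɛd], [lɛda]) shows [d] unchanged in both environments, so [d] cannot be basic with [z] derived before the ERG suffix.
The underlying segment must be /z/; voiced fricatives become stops word-finally, yielding [d] there.
So 'horn' = /ruz/.

/ruz/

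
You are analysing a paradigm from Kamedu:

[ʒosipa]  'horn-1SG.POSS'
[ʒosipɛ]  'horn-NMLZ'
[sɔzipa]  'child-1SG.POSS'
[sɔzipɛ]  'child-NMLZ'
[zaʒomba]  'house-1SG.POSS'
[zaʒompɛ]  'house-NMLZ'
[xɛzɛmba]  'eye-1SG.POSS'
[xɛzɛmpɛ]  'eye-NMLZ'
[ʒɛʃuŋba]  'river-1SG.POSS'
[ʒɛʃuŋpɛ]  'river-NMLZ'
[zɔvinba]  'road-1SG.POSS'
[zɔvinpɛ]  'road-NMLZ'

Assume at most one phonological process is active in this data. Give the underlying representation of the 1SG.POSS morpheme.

The 1SG.POSS suffix surfaces as [-ba] and [-pa], depending on the final segment of the stem.
By contrast the NMLZ suffix keeps its initial [p] throughout — that segment must be underlying.
So the underlying form is /-ba/, and voiced stops become voiceless after a vowel.

/-ba/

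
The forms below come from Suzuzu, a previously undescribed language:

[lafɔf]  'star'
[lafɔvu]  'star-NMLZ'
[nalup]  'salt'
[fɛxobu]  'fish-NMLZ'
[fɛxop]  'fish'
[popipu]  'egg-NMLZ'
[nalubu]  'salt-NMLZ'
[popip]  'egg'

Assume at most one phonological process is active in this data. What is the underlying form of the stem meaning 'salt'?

In [nalubu] and [nalup] the final segment of 'salt' alternates: [b] ~ [p].
The stem 'egg' ([popipu], [popip]) shows [p] unchanged in both environments, so [p] cannot be basic with [b] derived before the NMLZ suffix.
The underlying segment must be /b/; voiced obstruents become voiceless word-finally, yielding [p] there.

/nalub/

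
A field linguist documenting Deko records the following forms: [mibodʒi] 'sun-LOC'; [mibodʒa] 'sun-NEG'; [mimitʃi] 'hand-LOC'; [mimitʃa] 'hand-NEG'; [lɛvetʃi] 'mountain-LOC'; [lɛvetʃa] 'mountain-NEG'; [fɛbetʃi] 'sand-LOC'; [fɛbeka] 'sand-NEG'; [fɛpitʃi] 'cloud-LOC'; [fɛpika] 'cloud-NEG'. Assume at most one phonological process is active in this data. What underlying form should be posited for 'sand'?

'sand' shows [tʃ] ~ [k] at the end of the stem ([fɛbetʃi] vs [fɛbeka]).
But 'hand' keeps [tʃ] in both environments ([mimitʃi], [mimitʃa]), so there is no rule changing /tʃ/ to [k] before the NEG suffix.
The alternation reflects palatalization before a front vowel: /k/ becomes palato-alveolar [tʃ] before a front vowel. /k/ is underlying.
So 'sand' = /fɛbek/.

/fɛbek/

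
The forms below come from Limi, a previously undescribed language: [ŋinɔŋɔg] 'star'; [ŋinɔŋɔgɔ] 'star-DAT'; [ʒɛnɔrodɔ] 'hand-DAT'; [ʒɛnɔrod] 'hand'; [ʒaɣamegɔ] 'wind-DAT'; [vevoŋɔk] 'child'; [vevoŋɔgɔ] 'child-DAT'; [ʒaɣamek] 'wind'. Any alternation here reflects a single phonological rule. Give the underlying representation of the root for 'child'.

/vevoŋɔk/

In [vevoŋɔgɔ] and [vevoŋɔk] the final segment of 'child' alternates: [g] ~ [k].
Compare 'star', with invariant [g] in [ŋinɔŋɔgɔ] and [ŋinɔŋɔg]: an analysis with underlying /g/ and a rule producing [k] in isolation would wrongly predict alternation here too.
The alternation reflects intervocalic voicing: voiceless stops become voiced between vowels. /k/ is underlying.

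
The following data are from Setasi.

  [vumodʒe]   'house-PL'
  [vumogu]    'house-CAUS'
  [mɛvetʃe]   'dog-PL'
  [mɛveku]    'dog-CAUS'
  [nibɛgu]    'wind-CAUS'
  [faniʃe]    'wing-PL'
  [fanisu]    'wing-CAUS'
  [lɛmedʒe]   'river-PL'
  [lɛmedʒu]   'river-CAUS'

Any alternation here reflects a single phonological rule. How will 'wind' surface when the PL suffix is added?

[nibɛdʒe]

'house' shows [dʒ] ~ [g] at the end of the stem ([vumodʒe] vs [vumogu]).
If /dʒ/ were underlying and a rule turned it into [g] before the CAUS suffix, 'river' would also alternate; but it has [dʒ] in both [lɛmedʒe] and [lɛmedʒu].
So /g/ is underlying, and a rule of palatalization before a front vowel — /k/, /g/ and /s/ become palato-alveolar [tʃ], [dʒ] and [ʃ] before a front vowel — gives [dʒ].
From [nibɛgu] the stem 'wind' is /nibɛg/; before a front vowel this yields [nibɛdʒe].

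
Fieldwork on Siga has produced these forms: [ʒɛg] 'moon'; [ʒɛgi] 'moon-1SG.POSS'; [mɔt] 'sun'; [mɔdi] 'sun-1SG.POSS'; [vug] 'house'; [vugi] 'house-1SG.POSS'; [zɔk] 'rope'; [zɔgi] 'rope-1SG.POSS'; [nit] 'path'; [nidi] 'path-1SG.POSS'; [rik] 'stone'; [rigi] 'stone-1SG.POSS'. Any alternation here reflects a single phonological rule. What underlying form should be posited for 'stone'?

The stem for 'stone' ends in [k] in [rik] but [g] in [rigi].
Compare 'house', with invariant [g] in [vug] and [vugi]: an analysis with underlying /g/ and a rule producing [k] in isolation would wrongly predict alternation here too.
So /k/ is underlying, and a rule of intervocalic voicing — voiceless stops become voiced between vowels — gives [g].

/rik/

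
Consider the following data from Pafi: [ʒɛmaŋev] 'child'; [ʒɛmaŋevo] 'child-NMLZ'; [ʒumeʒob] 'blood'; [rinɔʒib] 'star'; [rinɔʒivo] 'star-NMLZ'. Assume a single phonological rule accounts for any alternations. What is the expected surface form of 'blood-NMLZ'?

[ʒumeʒovo]

'star' shows [v] ~ [b] at the end of the stem ([rinɔʒivo] vs [rinɔʒib]).
But 'child' keeps [v] in both environments ([ʒɛmaŋevo], [ʒɛmaŋev]), so there is no rule changing /v/ to [b] in isolation.
The alternation reflects intervocalic spirantization: voiced stops become fricatives between vowels. /b/ is underlying.
From [ʒumeʒob] the stem 'blood' is /ʒumeʒob/; between vowels this yields [ʒumeʒovo].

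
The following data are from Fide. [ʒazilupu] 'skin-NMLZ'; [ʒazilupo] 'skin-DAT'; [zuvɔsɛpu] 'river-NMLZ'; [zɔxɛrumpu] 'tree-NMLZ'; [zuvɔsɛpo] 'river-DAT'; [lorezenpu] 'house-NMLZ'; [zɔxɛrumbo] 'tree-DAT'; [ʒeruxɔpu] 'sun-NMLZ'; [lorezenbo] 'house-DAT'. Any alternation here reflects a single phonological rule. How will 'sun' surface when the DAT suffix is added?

The DAT suffix surfaces as [-bo] and [-po], depending on the final segment of the stem.
The NMLZ suffix, which begins with [p], is invariant after every stem; so [p] is not altered by any rule here.
The DAT suffix is therefore /-bo/ underlyingly, with post-vocalic devoicing: voiced stops become voiceless after a vowel.
After 'sun', which ends in a vowel, the suffix surfaces as [-po], giving [ʒeruxɔpo].

[ʒeruxɔpo]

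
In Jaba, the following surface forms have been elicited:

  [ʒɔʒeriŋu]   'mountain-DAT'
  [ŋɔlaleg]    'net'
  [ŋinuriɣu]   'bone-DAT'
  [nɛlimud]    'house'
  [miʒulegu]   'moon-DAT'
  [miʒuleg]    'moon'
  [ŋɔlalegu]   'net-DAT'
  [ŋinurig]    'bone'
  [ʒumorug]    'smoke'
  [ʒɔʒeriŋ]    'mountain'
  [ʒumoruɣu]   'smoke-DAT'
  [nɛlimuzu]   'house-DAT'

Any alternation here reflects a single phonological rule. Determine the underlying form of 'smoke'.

/ʒumoruɣ/

The root 'smoke' surfaces as [ʒumoruɣu] and [ʒumorug], with a stem-final [ɣ] ~ [g] alternation.
But 'moon' keeps [g] in both environments ([miʒulegu], [miʒuleg]), so there is no rule changing /g/ to [ɣ] before the DAT suffix.
The alternation reflects word-final hardening: voiced fricatives become stops word-finally. /ɣ/ is underlying.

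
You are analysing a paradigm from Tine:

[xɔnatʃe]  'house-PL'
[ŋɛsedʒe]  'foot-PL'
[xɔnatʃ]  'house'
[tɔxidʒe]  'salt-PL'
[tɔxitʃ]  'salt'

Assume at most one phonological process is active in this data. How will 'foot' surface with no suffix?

In [tɔxidʒe] and [tɔxitʃ] the final segment of 'salt' alternates: [dʒ] ~ [tʃ].
But 'house' keeps [tʃ] in both environments ([xɔnatʃe], [xɔnatʃ]), so there is no rule changing /tʃ/ to [dʒ] before the PL suffix.
So /dʒ/ is underlying, and a rule of word-final obstruent devoicing — voiced obstruents become voiceless word-finally — gives [tʃ].
The one attested form of 'foot', [ŋɛsedʒe], shows underlying /ŋɛsedʒ/. Applying the same rule word-finally gives [ŋɛsetʃ].

[ŋɛsetʃ]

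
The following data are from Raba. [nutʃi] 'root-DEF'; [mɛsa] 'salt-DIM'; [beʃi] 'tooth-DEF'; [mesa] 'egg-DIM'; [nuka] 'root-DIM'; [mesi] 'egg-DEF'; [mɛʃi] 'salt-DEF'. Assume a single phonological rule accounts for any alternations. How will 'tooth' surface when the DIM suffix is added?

The stem for 'salt' ends in [s] in [mɛsa] but [ʃ] in [mɛʃi].
Compare 'egg', with invariant [s] in [mesa] and [mesi]: an analysis with underlying /s/ and a rule producing [ʃ] before the DEF suffix would wrongly predict alternation here too.
The alternation reflects depalatalization: palato-alveolar /tʃ/ and /ʃ/ become [k] and [s] when no front vowel follows. /ʃ/ is underlying.
The one attested form of 'tooth', [beʃi], shows underlying /beʃ/. Applying the same rule when no front vowel follows gives [besa].

[besa]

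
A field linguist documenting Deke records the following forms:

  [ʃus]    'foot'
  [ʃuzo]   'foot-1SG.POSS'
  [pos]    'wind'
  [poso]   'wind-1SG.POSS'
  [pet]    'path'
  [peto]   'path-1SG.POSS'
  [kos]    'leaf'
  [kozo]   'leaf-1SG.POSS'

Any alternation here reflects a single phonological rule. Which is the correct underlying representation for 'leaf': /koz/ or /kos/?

/koz/

The root 'leaf' surfaces as [kos] and [kozo], with a stem-final [s] ~ [z] alternation.
Compare 'wind', with invariant [s] in [pos] and [poso]: an analysis with underlying /s/ and a rule producing [z] before the 1SG.POSS suffix would wrongly predict alternation here too.
Therefore /z/ is basic and [s] is derived by word-final obstruent devoicing (voiced obstruents become voiceless word-finally).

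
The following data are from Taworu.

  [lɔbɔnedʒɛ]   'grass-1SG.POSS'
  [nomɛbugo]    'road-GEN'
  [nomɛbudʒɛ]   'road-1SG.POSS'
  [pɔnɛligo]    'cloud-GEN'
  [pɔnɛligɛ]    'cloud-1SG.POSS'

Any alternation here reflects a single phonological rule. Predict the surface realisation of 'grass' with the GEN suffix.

The root 'road' surfaces as [nomɛbugo] and [nomɛbudʒɛ], with a stem-final [g] ~ [dʒ] alternation.
The stem 'cloud' ([pɔnɛligo], [pɔnɛligɛ]) shows [g] unchanged in both environments, so [g] cannot be basic with [dʒ] derived before the 1SG.POSS suffix.
So /dʒ/ is underlying, and a rule of depalatalization — palato-alveolar /dʒ/ becomes [g] when no front vowel follows — gives [g].
From [lɔbɔnedʒɛ] the stem 'grass' is /lɔbɔnedʒ/; when no front vowel follows this yields [lɔbɔnego].

[lɔbɔnego]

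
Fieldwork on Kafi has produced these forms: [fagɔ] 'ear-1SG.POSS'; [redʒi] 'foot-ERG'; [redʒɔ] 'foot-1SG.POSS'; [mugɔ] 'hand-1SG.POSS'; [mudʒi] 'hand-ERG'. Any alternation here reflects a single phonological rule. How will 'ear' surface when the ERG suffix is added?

The root 'hand' surfaces as [mugɔ] and [mudʒi], with a stem-final [g] ~ [dʒ] alternation.
But 'foot' keeps [dʒ] in both environments ([redʒɔ], [redʒi]), so there is no rule changing /dʒ/ to [g] before the 1SG.POSS suffix.
The underlying segment must be /g/; /g/ becomes palato-alveolar [dʒ] before a front vowel, yielding [dʒ] there.
The one attested form of 'ear', [fagɔ], shows underlying /fag/. Applying the same rule before a front vowel gives [fadʒi].

[fadʒi]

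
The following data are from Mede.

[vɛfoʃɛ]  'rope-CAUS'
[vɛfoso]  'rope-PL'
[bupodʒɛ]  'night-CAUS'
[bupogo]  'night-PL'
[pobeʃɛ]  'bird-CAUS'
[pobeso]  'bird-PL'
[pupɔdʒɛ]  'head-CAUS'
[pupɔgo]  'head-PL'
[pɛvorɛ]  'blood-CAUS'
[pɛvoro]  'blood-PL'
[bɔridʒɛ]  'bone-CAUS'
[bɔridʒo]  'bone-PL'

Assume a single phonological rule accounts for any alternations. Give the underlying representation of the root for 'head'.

The stem for 'head' ends in [dʒ] in [pupɔdʒɛ] but [g] in [pupɔgo].
But 'bone' keeps [dʒ] in both environments ([bɔridʒɛ], [bɔridʒo]), so there is no rule changing /dʒ/ to [g] before the PL suffix.
Therefore /g/ is basic and [dʒ] is derived by palatalization before a front vowel (/g/ and /s/ become palato-alveolar [dʒ] and [ʃ] before a front vowel).

/pupɔg/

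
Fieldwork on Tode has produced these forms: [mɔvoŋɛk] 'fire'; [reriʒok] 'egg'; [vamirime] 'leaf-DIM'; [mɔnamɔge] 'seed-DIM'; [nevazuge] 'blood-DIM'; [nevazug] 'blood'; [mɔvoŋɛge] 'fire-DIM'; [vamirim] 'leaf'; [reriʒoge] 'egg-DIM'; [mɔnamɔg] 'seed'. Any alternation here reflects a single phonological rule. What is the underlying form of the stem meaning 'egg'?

/reriʒok/

The stem for 'egg' ends in [g] in [reriʒoge] but [k] in [reriʒok].
The stem 'blood' ([nevazuge], [nevazug]) shows [g] unchanged in both environments, so [g] cannot be basic with [k] derived in isolation.
Therefore /k/ is basic and [g] is derived by intervocalic voicing (voiceless stops become voiced between vowels).
So 'egg' = /reriʒok/.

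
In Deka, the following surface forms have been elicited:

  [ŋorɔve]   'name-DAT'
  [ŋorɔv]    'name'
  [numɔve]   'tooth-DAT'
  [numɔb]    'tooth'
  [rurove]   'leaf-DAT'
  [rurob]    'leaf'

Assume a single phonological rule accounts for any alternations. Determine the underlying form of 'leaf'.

/rurob/

The stem for 'leaf' ends in [v] in [rurove] but [b] in [rurob].
Compare 'name', with invariant [v] in [ŋorɔve] and [ŋorɔv]: an analysis with underlying /v/ and a rule producing [b] in isolation would wrongly predict alternation here too.
So /b/ is underlying, and a rule of intervocalic spirantization — voiced stops become fricatives between vowels — gives [v].
Hence 'leaf' is /rurob/ underlyingly.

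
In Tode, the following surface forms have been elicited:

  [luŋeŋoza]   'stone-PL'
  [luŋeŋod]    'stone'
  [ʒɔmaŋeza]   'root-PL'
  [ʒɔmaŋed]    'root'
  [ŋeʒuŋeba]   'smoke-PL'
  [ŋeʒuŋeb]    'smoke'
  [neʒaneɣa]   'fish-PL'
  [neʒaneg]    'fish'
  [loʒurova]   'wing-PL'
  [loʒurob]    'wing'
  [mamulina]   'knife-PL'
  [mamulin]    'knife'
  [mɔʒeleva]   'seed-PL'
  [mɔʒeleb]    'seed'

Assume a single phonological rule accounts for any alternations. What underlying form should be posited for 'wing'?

/loʒurov/

In [loʒurova] and [loʒurob] the final segment of 'wing' alternates: [v] ~ [b].
The stem 'smoke' ([ŋeʒuŋeba], [ŋeʒuŋeb]) shows [b] unchanged in both environments, so [b] cannot be basic with [v] derived before the PL suffix.
The alternation reflects word-final hardening: voiced fricatives become stops word-finally. /v/ is underlying.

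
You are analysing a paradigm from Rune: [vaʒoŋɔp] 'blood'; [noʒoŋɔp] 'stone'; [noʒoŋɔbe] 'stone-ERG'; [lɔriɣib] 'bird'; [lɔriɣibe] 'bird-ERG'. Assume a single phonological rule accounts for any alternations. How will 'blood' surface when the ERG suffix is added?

[vaʒoŋɔbe]

The root 'stone' surfaces as [noʒoŋɔp] and [noʒoŋɔbe], with a stem-final [p] ~ [b] alternation.
But 'bird' keeps [b] in both environments ([lɔriɣib], [lɔriɣibe]), so there is no rule changing /b/ to [p] in isolation.
The alternation reflects intervocalic voicing: voiceless stops become voiced between vowels. /p/ is underlying.
The one attested form of 'blood', [vaʒoŋɔp], shows underlying /vaʒoŋɔp/. Applying the same rule between vowels gives [vaʒoŋɔbe].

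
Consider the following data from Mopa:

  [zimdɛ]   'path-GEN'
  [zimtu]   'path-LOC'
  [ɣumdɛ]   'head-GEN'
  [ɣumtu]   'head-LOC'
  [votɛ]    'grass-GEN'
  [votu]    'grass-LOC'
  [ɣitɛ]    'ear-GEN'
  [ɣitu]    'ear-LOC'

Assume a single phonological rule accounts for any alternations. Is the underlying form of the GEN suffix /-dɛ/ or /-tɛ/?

/-dɛ/

The GEN morpheme has two allomorphs, [-dɛ] and [-tɛ].
By contrast the LOC suffix keeps its initial [t] throughout — that segment must be underlying.
So the underlying form is /-dɛ/, and voiced stops become voiceless after a vowel.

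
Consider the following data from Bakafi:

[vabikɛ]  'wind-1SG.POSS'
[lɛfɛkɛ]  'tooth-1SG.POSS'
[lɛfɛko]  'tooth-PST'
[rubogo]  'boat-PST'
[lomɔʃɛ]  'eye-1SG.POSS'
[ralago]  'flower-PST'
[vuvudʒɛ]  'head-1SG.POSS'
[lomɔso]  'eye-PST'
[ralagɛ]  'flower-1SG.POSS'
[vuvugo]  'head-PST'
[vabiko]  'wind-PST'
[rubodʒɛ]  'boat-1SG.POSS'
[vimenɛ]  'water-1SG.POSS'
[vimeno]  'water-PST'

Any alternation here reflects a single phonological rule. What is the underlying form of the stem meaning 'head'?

/vuvudʒ/

The stem for 'head' ends in [dʒ] in [vuvudʒɛ] but [g] in [vuvugo].
If /g/ were underlying and a rule turned it into [dʒ] before the 1SG.POSS suffix, 'flower' would also alternate; but it has [g] in both [ralagɛ] and [ralago].
Therefore /dʒ/ is basic and [g] is derived by depalatalization (palato-alveolar /dʒ/ and /ʃ/ become [g] and [s] when no front vowel follows).
So 'head' = /vuvudʒ/.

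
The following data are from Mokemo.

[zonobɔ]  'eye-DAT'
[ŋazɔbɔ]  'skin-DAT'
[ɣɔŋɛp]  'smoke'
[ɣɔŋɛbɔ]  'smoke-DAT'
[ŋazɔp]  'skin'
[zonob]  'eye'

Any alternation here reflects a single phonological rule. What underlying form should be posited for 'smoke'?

The stem for 'smoke' ends in [b] in [ɣɔŋɛbɔ] but [p] in [ɣɔŋɛp].
Compare 'eye', with invariant [b] in [zonobɔ] and [zonob]: an analysis with underlying /b/ and a rule producing [p] in isolation would wrongly predict alternation here too.
So /p/ is underlying, and a rule of intervocalic voicing — voiceless stops become voiced between vowels — gives [b].
Hence 'smoke' is /ɣɔŋɛp/ underlyingly.

/ɣɔŋɛp/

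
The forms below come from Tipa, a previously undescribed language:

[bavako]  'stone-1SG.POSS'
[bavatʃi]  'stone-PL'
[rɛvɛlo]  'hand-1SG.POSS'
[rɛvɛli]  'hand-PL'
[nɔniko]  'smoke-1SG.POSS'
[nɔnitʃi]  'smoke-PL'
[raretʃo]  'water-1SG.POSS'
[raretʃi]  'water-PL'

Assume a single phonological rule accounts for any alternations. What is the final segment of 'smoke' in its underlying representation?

/k/

'smoke' shows [k] ~ [tʃ] at the end of the stem ([nɔniko] vs [nɔnitʃi]).
If /tʃ/ were underlying and a rule turned it into [k] before the 1SG.POSS suffix, 'water' would also alternate; but it has [tʃ] in both [raretʃo] and [raretʃi].
The alternation reflects palatalization before a front vowel: /k/ becomes palato-alveolar [tʃ] before a front vowel. /k/ is underlying.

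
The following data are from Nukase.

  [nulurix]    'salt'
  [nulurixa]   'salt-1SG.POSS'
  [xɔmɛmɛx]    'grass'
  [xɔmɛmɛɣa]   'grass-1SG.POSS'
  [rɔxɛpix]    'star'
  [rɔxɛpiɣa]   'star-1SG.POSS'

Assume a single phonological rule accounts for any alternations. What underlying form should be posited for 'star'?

/rɔxɛpiɣ/

The root 'star' surfaces as [rɔxɛpix] and [rɔxɛpiɣa], with a stem-final [x] ~ [ɣ] alternation.
Compare 'salt', with invariant [x] in [nulurix] and [nulurixa]: an analysis with underlying /x/ and a rule producing [ɣ] before the 1SG.POSS suffix would wrongly predict alternation here too.
Therefore /ɣ/ is basic and [x] is derived by word-final obstruent devoicing (voiced obstruents become voiceless word-finally).
Hence 'star' is /rɔxɛpiɣ/ underlyingly.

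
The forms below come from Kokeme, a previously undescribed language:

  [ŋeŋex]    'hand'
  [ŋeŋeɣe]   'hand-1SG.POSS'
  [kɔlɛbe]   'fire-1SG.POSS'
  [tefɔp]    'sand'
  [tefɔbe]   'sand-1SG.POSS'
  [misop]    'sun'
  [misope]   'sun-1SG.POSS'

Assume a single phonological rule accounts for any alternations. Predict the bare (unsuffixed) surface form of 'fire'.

[kɔlɛp]

The stem for 'sand' ends in [p] in [tefɔp] but [b] in [tefɔbe].
If /p/ were underlying and a rule turned it into [b] before the 1SG.POSS suffix, 'sun' would also alternate; but it has [p] in both [misop] and [misope].
The underlying segment must be /b/; voiced obstruents become voiceless word-finally, yielding [p] there.
The one attested form of 'fire', [kɔlɛbe], shows underlying /kɔlɛb/. Applying the same rule word-finally gives [kɔlɛp].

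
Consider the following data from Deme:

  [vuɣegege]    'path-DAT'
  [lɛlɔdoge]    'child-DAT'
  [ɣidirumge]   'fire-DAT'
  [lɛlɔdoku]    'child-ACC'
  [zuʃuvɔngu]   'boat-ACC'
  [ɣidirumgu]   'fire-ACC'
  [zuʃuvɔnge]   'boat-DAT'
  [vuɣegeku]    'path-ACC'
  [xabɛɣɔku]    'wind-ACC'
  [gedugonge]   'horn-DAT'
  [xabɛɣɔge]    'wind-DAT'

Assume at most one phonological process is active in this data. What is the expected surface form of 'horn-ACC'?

The ACC morpheme has two allomorphs, [-gu] and [-ku].
The DAT suffix, which begins with [g], is invariant after every stem; so [g] is not altered by any rule here.
The ACC suffix is therefore /-ku/ underlyingly, with post-nasal voicing: voiceless stops become voiced after a nasal.
After 'horn', which ends in a nasal, the suffix surfaces as [-gu], giving [gedugongu].

[gedugongu]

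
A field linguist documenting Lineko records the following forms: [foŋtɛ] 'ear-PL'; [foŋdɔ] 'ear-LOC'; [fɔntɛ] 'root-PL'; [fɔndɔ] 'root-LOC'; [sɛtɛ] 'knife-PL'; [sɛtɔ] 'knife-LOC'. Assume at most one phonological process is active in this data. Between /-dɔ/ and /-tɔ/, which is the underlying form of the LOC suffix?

/-dɔ/

The LOC morpheme has two allomorphs, [-dɔ] and [-tɔ].
By contrast the PL suffix keeps its initial [t] throughout — that segment must be underlying.
So the underlying form is /-dɔ/, and voiced stops become voiceless after a vowel.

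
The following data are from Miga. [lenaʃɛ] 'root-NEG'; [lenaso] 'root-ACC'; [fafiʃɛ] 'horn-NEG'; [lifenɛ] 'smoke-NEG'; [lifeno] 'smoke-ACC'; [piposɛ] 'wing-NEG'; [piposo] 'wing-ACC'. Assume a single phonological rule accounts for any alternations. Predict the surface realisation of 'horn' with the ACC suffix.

The stem for 'root' ends in [ʃ] in [lenaʃɛ] but [s] in [lenaso].
But 'wing' keeps [s] in both environments ([piposɛ], [piposo]), so there is no rule changing /s/ to [ʃ] before the NEG suffix.
The underlying segment must be /ʃ/; palato-alveolar /ʃ/ becomes [s] when no front vowel follows, yielding [s] there.
The one attested form of 'horn', [fafiʃɛ], shows underlying /fafiʃ/. Applying the same rule when no front vowel follows gives [fafiso].

[fafiso]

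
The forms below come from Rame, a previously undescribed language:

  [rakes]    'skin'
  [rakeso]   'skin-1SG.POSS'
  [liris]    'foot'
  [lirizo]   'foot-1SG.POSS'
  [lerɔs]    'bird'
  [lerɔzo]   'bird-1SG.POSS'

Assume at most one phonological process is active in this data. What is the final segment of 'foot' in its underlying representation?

/z/

'foot' shows [s] ~ [z] at the end of the stem ([liris] vs [lirizo]).
The stem 'skin' ([rakes], [rakeso]) shows [s] unchanged in both environments, so [s] cannot be basic with [z] derived before the 1SG.POSS suffix.
The alternation reflects word-final obstruent devoicing: voiced obstruents become voiceless word-finally. /z/ is underlying.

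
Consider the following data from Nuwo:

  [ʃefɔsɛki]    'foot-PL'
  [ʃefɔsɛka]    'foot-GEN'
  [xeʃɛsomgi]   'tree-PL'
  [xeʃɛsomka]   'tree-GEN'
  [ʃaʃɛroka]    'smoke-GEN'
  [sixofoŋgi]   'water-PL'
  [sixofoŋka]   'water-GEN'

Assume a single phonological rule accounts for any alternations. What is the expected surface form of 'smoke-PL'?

[ʃaʃɛroki]

The PL suffix surfaces as [-gi] and [-ki], depending on the final segment of the stem.
The GEN suffix, which begins with [k], is invariant after every stem; so [k] is not altered by any rule here.
So the underlying form is /-gi/, and voiced stops become voiceless after a vowel.
After 'smoke', which ends in a vowel, the suffix surfaces as [-ki], giving [ʃaʃɛroki].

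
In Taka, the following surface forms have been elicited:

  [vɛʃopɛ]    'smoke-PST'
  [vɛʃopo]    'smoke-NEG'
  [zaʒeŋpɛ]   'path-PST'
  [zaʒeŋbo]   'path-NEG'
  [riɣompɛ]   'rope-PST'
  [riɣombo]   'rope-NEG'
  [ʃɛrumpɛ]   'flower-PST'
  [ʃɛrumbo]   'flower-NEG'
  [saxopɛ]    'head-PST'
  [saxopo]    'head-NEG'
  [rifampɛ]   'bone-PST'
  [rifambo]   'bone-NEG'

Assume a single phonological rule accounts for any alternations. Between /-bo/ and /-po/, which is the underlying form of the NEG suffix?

The NEG morpheme has two allomorphs, [-bo] and [-po].
By contrast the PST suffix keeps its initial [p] throughout — that segment must be underlying.
The NEG suffix is therefore /-bo/ underlyingly, with post-vocalic devoicing: voiced stops become voiceless after a vowel.

/-bo/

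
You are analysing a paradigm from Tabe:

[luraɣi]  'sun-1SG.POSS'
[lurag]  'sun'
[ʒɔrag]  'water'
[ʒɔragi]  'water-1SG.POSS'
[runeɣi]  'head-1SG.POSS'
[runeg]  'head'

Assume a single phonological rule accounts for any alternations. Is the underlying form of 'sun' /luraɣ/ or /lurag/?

/luraɣ/

'sun' shows [ɣ] ~ [g] at the end of the stem ([luraɣi] vs [lurag]).
Compare 'water', with invariant [g] in [ʒɔragi] and [ʒɔrag]: an analysis with underlying /g/ and a rule producing [ɣ] before the 1SG.POSS suffix would wrongly predict alternation here too.
The alternation reflects word-final hardening: voiced fricatives become stops word-finally. /ɣ/ is underlying.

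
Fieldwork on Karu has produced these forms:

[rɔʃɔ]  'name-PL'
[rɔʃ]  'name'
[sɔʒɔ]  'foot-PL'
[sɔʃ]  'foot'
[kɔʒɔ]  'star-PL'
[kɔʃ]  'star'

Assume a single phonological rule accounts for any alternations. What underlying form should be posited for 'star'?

The root 'star' surfaces as [kɔʒɔ] and [kɔʃ], with a stem-final [ʒ] ~ [ʃ] alternation.
If /ʃ/ were underlying and a rule turned it into [ʒ] before the PL suffix, 'name' would also alternate; but it has [ʃ] in both [rɔʃɔ] and [rɔʃ].
Therefore /ʒ/ is basic and [ʃ] is derived by word-final obstruent devoicing (voiced obstruents become voiceless word-finally).

/kɔʒ/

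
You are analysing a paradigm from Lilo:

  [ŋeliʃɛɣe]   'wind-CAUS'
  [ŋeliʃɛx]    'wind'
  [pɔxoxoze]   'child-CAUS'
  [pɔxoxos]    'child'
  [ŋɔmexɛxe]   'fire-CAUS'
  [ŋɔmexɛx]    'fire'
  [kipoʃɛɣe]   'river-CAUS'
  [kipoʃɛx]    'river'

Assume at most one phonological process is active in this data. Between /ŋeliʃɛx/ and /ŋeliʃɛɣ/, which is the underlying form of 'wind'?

/ŋeliʃɛɣ/

The stem for 'wind' ends in [ɣ] in [ŋeliʃɛɣe] but [x] in [ŋeliʃɛx].
Compare 'fire', with invariant [x] in [ŋɔmexɛxe] and [ŋɔmexɛx]: an analysis with underlying /x/ and a rule producing [ɣ] before the CAUS suffix would wrongly predict alternation here too.
The alternation reflects word-final obstruent devoicing: voiced obstruents become voiceless word-finally. /ɣ/ is underlying.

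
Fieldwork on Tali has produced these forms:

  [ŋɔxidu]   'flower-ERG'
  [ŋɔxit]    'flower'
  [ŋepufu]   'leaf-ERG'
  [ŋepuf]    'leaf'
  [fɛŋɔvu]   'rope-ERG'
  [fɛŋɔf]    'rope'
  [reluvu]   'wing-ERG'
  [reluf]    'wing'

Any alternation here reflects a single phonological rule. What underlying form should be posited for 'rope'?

'rope' shows [v] ~ [f] at the end of the stem ([fɛŋɔvu] vs [fɛŋɔf]).
But 'leaf' keeps [f] in both environments ([ŋepufu], [ŋepuf]), so there is no rule changing /f/ to [v] before the ERG suffix.
The underlying segment must be /v/; voiced obstruents become voiceless word-finally, yielding [f] there.
So 'rope' = /fɛŋɔv/.

/fɛŋɔv/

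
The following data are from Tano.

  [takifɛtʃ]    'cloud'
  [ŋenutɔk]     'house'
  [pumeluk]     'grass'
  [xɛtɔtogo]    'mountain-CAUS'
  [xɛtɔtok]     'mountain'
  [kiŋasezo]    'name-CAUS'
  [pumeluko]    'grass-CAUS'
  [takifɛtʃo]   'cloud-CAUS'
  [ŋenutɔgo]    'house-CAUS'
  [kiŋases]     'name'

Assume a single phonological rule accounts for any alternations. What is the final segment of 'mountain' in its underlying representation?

/g/

The root 'mountain' surfaces as [xɛtɔtok] and [xɛtɔtogo], with a stem-final [k] ~ [g] alternation.
Compare 'grass', with invariant [k] in [pumeluk] and [pumeluko]: an analysis with underlying /k/ and a rule producing [g] before the CAUS suffix would wrongly predict alternation here too.
The underlying segment must be /g/; voiced obstruents become voiceless word-finally, yielding [k] there.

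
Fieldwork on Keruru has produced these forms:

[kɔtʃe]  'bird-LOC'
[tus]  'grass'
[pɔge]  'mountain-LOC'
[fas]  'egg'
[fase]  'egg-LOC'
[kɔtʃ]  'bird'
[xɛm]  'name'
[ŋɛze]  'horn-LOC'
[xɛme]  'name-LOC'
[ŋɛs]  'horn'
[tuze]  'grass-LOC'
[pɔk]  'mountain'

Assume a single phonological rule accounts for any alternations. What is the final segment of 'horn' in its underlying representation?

/z/

The stem for 'horn' ends in [z] in [ŋɛze] but [s] in [ŋɛs].
The stem 'egg' ([fase], [fas]) shows [s] unchanged in both environments, so [s] cannot be basic with [z] derived before the LOC suffix.
The underlying segment must be /z/; voiced obstruents become voiceless word-finally, yielding [s] there.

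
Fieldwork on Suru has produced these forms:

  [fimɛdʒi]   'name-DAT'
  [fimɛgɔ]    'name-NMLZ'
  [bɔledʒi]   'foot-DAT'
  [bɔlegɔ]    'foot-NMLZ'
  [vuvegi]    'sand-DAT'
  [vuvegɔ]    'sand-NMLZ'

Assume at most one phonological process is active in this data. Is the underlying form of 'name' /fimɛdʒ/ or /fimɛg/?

/fimɛdʒ/

The stem for 'name' ends in [dʒ] in [fimɛdʒi] but [g] in [fimɛgɔ].
The stem 'sand' ([vuvegi], [vuvegɔ]) shows [g] unchanged in both environments, so [g] cannot be basic with [dʒ] derived before the DAT suffix.
The alternation reflects depalatalization: palato-alveolar /dʒ/ becomes [g] when no front vowel follows. /dʒ/ is underlying.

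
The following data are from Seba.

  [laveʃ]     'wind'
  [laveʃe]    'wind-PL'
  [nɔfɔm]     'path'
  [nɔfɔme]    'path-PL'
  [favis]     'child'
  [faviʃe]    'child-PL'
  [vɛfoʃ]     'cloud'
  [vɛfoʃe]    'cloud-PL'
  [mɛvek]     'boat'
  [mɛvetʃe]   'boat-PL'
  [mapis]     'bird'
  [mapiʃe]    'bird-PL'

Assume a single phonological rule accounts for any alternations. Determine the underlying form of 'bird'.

The root 'bird' surfaces as [mapis] and [mapiʃe], with a stem-final [s] ~ [ʃ] alternation.
Compare 'wind', with invariant [ʃ] in [laveʃ] and [laveʃe]: an analysis with underlying /ʃ/ and a rule producing [s] in isolation would wrongly predict alternation here too.
So /s/ is underlying, and a rule of palatalization before a front vowel — /k/ and /s/ become palato-alveolar [tʃ] and [ʃ] before a front vowel — gives [ʃ].

/mapis/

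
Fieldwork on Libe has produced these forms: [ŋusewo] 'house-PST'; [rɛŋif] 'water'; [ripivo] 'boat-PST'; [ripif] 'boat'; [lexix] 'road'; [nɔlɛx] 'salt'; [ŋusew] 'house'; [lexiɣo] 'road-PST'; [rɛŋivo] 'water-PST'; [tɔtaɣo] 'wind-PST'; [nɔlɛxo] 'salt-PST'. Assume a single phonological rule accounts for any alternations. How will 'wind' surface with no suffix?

[tɔtax]

The root 'road' surfaces as [lexiɣo] and [lexix], with a stem-final [ɣ] ~ [x] alternation.
If /x/ were underlying and a rule turned it into [ɣ] before the PST suffix, 'salt' would also alternate; but it has [x] in both [nɔlɛxo] and [nɔlɛx].
The alternation reflects word-final obstruent devoicing: voiced obstruents become voiceless word-finally. /ɣ/ is underlying.
From [tɔtaɣo] the stem 'wind' is /tɔtaɣ/; word-finally this yields [tɔtax].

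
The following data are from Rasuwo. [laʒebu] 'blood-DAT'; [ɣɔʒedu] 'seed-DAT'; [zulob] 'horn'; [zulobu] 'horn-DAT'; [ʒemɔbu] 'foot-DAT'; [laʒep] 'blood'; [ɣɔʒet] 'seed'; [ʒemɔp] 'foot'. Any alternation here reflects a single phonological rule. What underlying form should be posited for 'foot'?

/ʒemɔp/

The root 'foot' surfaces as [ʒemɔbu] and [ʒemɔp], with a stem-final [b] ~ [p] alternation.
Compare 'horn', with invariant [b] in [zulobu] and [zulob]: an analysis with underlying /b/ and a rule producing [p] in isolation would wrongly predict alternation here too.
The alternation reflects intervocalic voicing: voiceless stops become voiced between vowels. /p/ is underlying.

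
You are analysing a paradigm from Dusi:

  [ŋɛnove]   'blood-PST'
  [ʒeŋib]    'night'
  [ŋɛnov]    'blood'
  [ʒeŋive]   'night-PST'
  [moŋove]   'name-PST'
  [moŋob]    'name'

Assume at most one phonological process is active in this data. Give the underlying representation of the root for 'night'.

/ʒeŋib/

The stem for 'night' ends in [v] in [ʒeŋive] but [b] in [ʒeŋib].
If /v/ were underlying and a rule turned it into [b] in isolation, 'blood' would also alternate; but it has [v] in both [ŋɛnove] and [ŋɛnov].
The underlying segment must be /b/; voiced stops become fricatives between vowels, yielding [v] there.
The underlying form of 'night' is therefore /ʒeŋib/.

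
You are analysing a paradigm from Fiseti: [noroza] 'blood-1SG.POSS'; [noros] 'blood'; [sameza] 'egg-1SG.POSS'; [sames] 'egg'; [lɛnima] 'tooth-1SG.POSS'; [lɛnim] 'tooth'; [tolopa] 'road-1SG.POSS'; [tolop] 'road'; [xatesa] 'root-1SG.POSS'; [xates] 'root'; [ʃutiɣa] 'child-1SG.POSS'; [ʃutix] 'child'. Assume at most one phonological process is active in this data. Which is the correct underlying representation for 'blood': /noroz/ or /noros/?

/noroz/

The root 'blood' surfaces as [noroza] and [noros], with a stem-final [z] ~ [s] alternation.
Compare 'root', with invariant [s] in [xatesa] and [xates]: an analysis with underlying /s/ and a rule producing [z] before the 1SG.POSS suffix would wrongly predict alternation here too.
So /z/ is underlying, and a rule of word-final obstruent devoicing — voiced obstruents become voiceless word-finally — gives [s].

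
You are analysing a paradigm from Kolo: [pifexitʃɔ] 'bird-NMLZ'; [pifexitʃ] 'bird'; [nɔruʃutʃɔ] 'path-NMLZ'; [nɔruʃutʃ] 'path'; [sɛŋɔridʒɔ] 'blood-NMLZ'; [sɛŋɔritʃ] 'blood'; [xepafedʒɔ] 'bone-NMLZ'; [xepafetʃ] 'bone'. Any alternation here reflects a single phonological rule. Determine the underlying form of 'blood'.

In [sɛŋɔridʒɔ] and [sɛŋɔritʃ] the final segment of 'blood' alternates: [dʒ] ~ [tʃ].
The stem 'bird' ([pifexitʃɔ], [pifexitʃ]) shows [tʃ] unchanged in both environments, so [tʃ] cannot be basic with [dʒ] derived before the NMLZ suffix.
Therefore /dʒ/ is basic and [tʃ] is derived by word-final obstruent devoicing (voiced obstruents become voiceless word-finally).

/sɛŋɔridʒ/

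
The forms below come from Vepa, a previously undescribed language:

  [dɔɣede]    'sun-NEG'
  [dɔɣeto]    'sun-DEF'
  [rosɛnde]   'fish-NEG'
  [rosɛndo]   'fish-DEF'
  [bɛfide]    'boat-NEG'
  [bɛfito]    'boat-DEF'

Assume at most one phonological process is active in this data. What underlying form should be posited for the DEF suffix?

The DEF morpheme has two allomorphs, [-do] and [-to].
By contrast the NEG suffix keeps its initial [d] throughout — that segment must be underlying.
The DEF suffix is therefore /-to/ underlyingly, with post-nasal voicing: voiceless stops become voiced after a nasal.

/-to/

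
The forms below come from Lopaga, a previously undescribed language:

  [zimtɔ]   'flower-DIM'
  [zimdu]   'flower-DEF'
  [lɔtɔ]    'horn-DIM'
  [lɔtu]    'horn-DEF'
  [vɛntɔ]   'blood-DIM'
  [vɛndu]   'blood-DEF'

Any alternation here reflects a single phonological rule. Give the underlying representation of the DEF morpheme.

/-du/

The DEF morpheme has two allomorphs, [-du] and [-tu].
The DIM suffix, which begins with [t], is invariant after every stem; so [t] is not altered by any rule here.
The DEF suffix is therefore /-du/ underlyingly, with post-vocalic devoicing: voiced stops become voiceless after a vowel.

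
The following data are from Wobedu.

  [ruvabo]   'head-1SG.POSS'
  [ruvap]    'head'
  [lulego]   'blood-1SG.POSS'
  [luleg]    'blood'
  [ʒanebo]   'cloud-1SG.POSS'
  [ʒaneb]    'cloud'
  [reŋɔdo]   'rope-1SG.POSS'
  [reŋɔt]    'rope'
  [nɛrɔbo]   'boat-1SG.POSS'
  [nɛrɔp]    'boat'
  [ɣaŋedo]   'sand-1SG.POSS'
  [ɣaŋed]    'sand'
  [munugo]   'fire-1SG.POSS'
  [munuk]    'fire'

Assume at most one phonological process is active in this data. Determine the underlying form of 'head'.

The root 'head' surfaces as [ruvabo] and [ruvap], with a stem-final [b] ~ [p] alternation.
Compare 'cloud', with invariant [b] in [ʒanebo] and [ʒaneb]: an analysis with underlying /b/ and a rule producing [p] in isolation would wrongly predict alternation here too.
So /p/ is underlying, and a rule of intervocalic voicing — voiceless stops become voiced between vowels — gives [b].
The underlying form of 'head' is therefore /ruvap/.

/ruvap/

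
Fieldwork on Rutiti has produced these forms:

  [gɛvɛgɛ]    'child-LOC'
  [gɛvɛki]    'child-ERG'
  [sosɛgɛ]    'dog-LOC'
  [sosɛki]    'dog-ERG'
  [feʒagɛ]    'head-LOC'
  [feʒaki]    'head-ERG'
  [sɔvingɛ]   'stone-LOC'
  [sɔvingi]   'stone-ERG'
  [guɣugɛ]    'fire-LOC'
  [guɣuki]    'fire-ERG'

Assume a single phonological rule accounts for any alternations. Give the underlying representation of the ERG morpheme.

/-ki/

The ERG suffix surfaces as [-gi] and [-ki], depending on the final segment of the stem.
The LOC suffix, which begins with [g], is invariant after every stem; so [g] is not altered by any rule here.
The ERG suffix is therefore /-ki/ underlyingly, with post-nasal voicing: voiceless stops become voiced after a nasal.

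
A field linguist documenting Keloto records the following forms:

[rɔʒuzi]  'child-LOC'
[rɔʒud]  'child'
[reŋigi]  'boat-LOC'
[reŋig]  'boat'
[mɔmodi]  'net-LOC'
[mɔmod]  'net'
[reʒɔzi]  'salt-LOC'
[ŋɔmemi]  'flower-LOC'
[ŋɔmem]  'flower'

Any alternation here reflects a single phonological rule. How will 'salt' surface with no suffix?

[reʒɔd]

In [rɔʒuzi] and [rɔʒud] the final segment of 'child' alternates: [z] ~ [d].
The stem 'net' ([mɔmodi], [mɔmod]) shows [d] unchanged in both environments, so [d] cannot be basic with [z] derived before the LOC suffix.
So /z/ is underlying, and a rule of word-final hardening — voiced fricatives become stops word-finally — gives [d].
The one attested form of 'salt', [reʒɔzi], shows underlying /reʒɔz/. Applying the same rule word-finally gives [reʒɔd].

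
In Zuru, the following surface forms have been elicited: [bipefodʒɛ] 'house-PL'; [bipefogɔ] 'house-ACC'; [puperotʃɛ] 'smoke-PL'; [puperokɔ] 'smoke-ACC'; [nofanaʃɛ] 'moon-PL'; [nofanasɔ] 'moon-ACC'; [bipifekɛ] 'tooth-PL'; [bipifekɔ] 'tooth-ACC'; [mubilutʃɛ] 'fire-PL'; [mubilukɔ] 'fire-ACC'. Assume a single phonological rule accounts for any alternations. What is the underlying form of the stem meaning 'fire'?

/mubilutʃ/

In [mubilutʃɛ] and [mubilukɔ] the final segment of 'fire' alternates: [tʃ] ~ [k].
But 'tooth' keeps [k] in both environments ([bipifekɛ], [bipifekɔ]), so there is no rule changing /k/ to [tʃ] before the PL suffix.
So /tʃ/ is underlying, and a rule of depalatalization — palato-alveolar /tʃ/, /dʒ/ and /ʃ/ become [k], [g] and [s] when no front vowel follows — gives [k].
Hence 'fire' is /mubilutʃ/ underlyingly.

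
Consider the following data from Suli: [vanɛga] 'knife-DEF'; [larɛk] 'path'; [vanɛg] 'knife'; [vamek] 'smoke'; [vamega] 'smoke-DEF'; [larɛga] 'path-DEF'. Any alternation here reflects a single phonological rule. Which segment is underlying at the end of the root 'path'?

/k/

In [larɛga] and [larɛk] the final segment of 'path' alternates: [g] ~ [k].
If /g/ were underlying and a rule turned it into [k] in isolation, 'knife' would also alternate; but it has [g] in both [vanɛga] and [vanɛg].
So /k/ is underlying, and a rule of intervocalic voicing — voiceless stops become voiced between vowels — gives [g].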